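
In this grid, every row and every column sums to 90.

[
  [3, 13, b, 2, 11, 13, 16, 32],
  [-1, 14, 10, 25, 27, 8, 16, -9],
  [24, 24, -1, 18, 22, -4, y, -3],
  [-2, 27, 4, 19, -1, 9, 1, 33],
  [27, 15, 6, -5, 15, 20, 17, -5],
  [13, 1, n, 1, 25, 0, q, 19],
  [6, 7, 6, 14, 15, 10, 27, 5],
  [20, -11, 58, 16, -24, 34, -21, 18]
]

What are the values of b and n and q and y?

b = 0, n = 7, q = 24, y = 10

Row 1 has 3 + 13 + 2 + 11 + 13 + 16 + 32 = 90; the blank must be 90 − 90 = 0.
Row 3 has 24 + 24 − 1 + 18 + 22 − 4 − 3 = 80; the blank must be 90 − 80 = 10.
Column 7 has 16 + 16 + 10 + 1 + 17 + 27 − 21 = 66; the blank must be 90 − 66 = 24.
Row 6 has 13 + 1 + 1 + 25 + 0 + 24 + 19 = 83; the blank must be 90 − 83 = 7.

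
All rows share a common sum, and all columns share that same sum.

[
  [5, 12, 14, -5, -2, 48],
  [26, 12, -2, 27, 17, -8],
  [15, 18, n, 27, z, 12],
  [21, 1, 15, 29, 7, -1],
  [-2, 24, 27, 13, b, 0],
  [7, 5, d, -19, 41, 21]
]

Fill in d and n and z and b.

Rows 1 and 2 both sum to 72, so that's the common total.
The known cells in row 5 total 62, leaving 72 − 62 = 10 for the blank.
The known cells in column 5 total 73, leaving 72 − 73 = -1 for the blank.
The known cells in row 3 total 71, leaving 72 − 71 = 1 for the blank.
The known cells in row 6 total 55, leaving 72 − 55 = 17 for the blank.

d = 17, n = 1, z = -1, b = 10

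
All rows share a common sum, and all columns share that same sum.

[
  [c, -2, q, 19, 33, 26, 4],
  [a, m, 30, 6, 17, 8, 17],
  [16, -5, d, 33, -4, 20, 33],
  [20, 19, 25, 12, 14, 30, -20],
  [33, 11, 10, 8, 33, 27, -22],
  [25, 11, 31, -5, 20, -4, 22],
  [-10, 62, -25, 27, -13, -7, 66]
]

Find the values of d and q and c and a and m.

d = 7, q = 22, c = -2, a = 18, m = 4

Rows 4 and 5 both sum to 100, so that's the common total.
Column 2 has -2 − 5 + 19 + 11 + 11 + 62 = 96; the blank must be 100 − 96 = 4.
Row 3 has 16 − 5 + 33 − 4 + 20 + 33 = 93; the blank must be 100 − 93 = 7.
Column 3 has 30 + 7 + 25 + 10 + 31 − 25 = 78; the blank must be 100 − 78 = 22.
Row 1 has -2 + 22 + 19 + 33 + 26 + 4 = 102; the blank must be 100 − 102 = -2.
Row 2 has 4 + 30 + 6 + 17 + 8 + 17 = 82; the blank must be 100 − 82 = 18.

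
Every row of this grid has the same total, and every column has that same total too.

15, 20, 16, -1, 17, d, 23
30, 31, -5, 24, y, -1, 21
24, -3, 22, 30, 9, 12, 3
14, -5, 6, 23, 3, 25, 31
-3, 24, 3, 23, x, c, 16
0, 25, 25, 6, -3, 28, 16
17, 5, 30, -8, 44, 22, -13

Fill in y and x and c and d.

Rows 3 and 4 both sum to 97, so that's the common total.
Row 2 has 30 + 31 − 5 + 24 − 1 + 21 = 100; the blank must be 97 − 100 = -3.
Column 5 has 17 − 3 + 9 + 3 − 3 + 44 = 67; the blank must be 97 − 67 = 30.
Row 5 has -3 + 24 + 3 + 23 + 30 + 16 = 93; the blank must be 97 − 93 = 4.
Row 1 has 15 + 20 + 16 − 1 + 17 + 23 = 90; the blank must be 97 − 90 = 7.

y = -3, x = 30, c = 4, d = 7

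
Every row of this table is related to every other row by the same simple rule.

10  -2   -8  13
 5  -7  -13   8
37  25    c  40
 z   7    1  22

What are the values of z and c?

z = 19, c = 19

The difference between any two rows is the same in every column — this is an addition table with the headers hidden.
Row 4 minus row 1 is 22 − 13 = 9, so its entry in column 1 is 10 + 9 = 19.
Row 3 minus row 1 is 40 − 13 = 27, so its entry in column 3 is -8 + 27 = 19.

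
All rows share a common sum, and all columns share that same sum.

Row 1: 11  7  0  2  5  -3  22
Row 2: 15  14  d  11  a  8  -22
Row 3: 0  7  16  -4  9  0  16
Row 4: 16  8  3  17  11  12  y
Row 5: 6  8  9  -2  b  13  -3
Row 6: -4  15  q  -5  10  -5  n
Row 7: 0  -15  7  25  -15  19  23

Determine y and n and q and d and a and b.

y = -23, n = 31, q = 2, d = 7, a = 11, b = 13

Rows 1 and 3 both sum to 44, so that's the common total.
Row 5: 6 + 8 + 9 − 2 + 13 − 3 = 31, so its missing entry is 44 − 31 = 13.
Column 5: 5 + 9 + 11 + 13 + 10 − 15 = 33, so its missing entry is 44 − 33 = 11.
Row 2: 15 + 14 + 11 + 11 + 8 − 22 = 37, so its missing entry is 44 − 37 = 7.
Row 4: 16 + 8 + 3 + 17 + 11 + 12 = 67, so its missing entry is 44 − 67 = -23.
Column 7: 22 − 22 + 16 − 23 − 3 + 23 = 13, so its missing entry is 44 − 13 = 31.
Row 6: -4 + 15 − 5 + 10 − 5 + 31 = 42, so its missing entry is 44 − 42 = 2.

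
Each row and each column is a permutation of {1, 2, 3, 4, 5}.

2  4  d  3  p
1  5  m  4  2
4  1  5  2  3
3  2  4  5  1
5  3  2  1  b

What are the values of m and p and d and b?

At (row 5, col 5): row 5 already has {1, 2, 3, 5}, so the value is 4.
For row 2, column 3: row 2 already has {1, 2, 4, 5}; that leaves 3.
Cell (1,3): column 3 already has {2, 3, 4, 5} → 1.
Cell (1,5): row 1 already has {1, 2, 3, 4} → 5.

m = 3, p = 5, d = 1, b = 4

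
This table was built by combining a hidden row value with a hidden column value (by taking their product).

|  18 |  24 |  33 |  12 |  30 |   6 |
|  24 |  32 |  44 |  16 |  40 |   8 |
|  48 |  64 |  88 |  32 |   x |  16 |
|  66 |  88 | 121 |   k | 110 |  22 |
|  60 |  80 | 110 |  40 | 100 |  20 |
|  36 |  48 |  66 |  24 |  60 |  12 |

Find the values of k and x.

Each row is a constant multiple of every other row — this is a multiplication table with the headers hidden.
Row 4 is 22/6 = 11/3 times row 1, so its entry in column 4 is 12 × 11/3 = 44.
Row 3 is 16/6 = 8/3 times row 1, so its entry in column 5 is 30 × 8/3 = 80.

k = 44, x = 80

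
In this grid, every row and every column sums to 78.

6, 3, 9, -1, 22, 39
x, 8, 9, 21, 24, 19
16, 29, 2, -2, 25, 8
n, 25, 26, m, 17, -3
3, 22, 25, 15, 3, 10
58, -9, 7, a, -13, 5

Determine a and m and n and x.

a = 30, m = 15, n = -2, x = -3

The known cells in row 6 total 48, leaving 78 − 48 = 30 for the blank.
The known cells in row 2 total 81, leaving 78 − 81 = -3 for the blank.
The known cells in column 4 total 63, leaving 78 − 63 = 15 for the blank.
The known cells in row 4 total 80, leaving 78 − 80 = -2 for the blank.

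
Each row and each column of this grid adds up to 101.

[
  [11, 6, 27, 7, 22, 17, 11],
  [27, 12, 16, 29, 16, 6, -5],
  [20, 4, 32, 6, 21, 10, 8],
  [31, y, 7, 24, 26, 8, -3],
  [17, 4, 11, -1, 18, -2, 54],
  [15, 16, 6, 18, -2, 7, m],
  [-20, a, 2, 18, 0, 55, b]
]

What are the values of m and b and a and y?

m = 41, b = -5, a = 51, y = 8

Row 6: 15 + 16 + 6 + 18 − 2 + 7 = 60, so its missing entry is 101 − 60 = 41.
Column 7: 11 − 5 + 8 − 3 + 54 + 41 = 106, so its missing entry is 101 − 106 = -5.
Row 7: -20 + 2 + 18 + 0 + 55 − 5 = 50, so its missing entry is 101 − 50 = 51.
Row 4: 31 + 7 + 24 + 26 + 8 − 3 = 93, so its missing entry is 101 − 93 = 8.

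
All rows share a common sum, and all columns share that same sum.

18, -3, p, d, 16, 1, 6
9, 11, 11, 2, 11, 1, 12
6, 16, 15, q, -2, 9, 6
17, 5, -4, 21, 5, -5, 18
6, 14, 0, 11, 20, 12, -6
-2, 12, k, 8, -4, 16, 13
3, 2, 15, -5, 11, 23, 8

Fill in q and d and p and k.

Rows 2 and 4 both sum to 57, so that's the common total.
Row 3 has 6 + 16 + 15 − 2 + 9 + 6 = 50; the blank must be 57 − 50 = 7.
Column 4 has 2 + 7 + 21 + 11 + 8 − 5 = 44; the blank must be 57 − 44 = 13.
Row 1 has 18 − 3 + 13 + 16 + 1 + 6 = 51; the blank must be 57 − 51 = 6.
Row 6 has -2 + 12 + 8 − 4 + 16 + 13 = 43; the blank must be 57 − 43 = 14.

q = 7, d = 13, p = 6, k = 14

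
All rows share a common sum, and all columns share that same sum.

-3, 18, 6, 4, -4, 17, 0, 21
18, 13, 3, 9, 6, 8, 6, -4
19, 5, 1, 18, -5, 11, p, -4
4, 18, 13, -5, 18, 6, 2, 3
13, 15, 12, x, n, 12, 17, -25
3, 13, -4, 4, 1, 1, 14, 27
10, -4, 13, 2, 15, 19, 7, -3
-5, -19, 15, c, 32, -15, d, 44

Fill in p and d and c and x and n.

Rows 1 and 2 both sum to 59, so that's the common total.
Column 5 has -4 + 6 − 5 + 18 + 1 + 15 + 32 = 63; the blank must be 59 − 63 = -4.
Row 5 has 13 + 15 + 12 − 4 + 12 + 17 − 25 = 40; the blank must be 59 − 40 = 19.
Column 4 has 4 + 9 + 18 − 5 + 19 + 4 + 2 = 51; the blank must be 59 − 51 = 8.
Row 8 has -5 − 19 + 15 + 8 + 32 − 15 + 44 = 60; the blank must be 59 − 60 = -1.
Row 3 has 19 + 5 + 1 + 18 − 5 + 11 − 4 = 45; the blank must be 59 − 45 = 14.

p = 14, d = -1, c = 8, x = 19, n = -4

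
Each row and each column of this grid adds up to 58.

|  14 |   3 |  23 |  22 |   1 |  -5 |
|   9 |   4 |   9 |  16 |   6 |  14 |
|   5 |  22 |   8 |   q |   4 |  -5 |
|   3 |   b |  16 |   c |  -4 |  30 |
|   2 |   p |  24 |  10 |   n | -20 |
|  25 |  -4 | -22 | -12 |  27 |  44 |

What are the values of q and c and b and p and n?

Column 5 has 1 + 6 + 4 − 4 + 27 = 34; the blank must be 58 − 34 = 24.
Row 3 has 5 + 22 + 8 + 4 − 5 = 34; the blank must be 58 − 34 = 24.
Column 4 has 22 + 16 + 24 + 10 − 12 = 60; the blank must be 58 − 60 = -2.
Row 4 has 3 + 16 − 2 − 4 + 30 = 43; the blank must be 58 − 43 = 15.
Row 5 has 2 + 24 + 10 + 24 − 20 = 40; the blank must be 58 − 40 = 18.

q = 24, c = -2, b = 15, p = 18, n = 24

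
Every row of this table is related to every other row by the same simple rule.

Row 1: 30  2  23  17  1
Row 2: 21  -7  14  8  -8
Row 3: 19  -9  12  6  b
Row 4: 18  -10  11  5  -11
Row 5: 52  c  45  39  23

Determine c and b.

c = 24, b = -10

The difference between any two rows is the same in every column — this is an addition table with the headers hidden.
Row 5 minus row 1 is 52 − 30 = 22, so its entry in column 2 is 2 + 22 = 24.
Row 3 minus row 1 is 19 − 30 = -11, so its entry in column 5 is 1 + (-11) = -10.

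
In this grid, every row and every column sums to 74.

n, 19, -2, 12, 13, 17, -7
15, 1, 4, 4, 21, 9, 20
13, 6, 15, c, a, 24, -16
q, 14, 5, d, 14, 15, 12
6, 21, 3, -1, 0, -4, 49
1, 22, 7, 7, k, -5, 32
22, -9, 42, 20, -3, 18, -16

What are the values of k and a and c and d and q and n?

k = 10, a = 19, c = 13, d = 19, q = -5, n = 22

Row 1: 19 − 2 + 12 + 13 + 17 − 7 = 52, so its missing entry is 74 − 52 = 22.
Row 6: 1 + 22 + 7 + 7 − 5 + 32 = 64, so its missing entry is 74 − 64 = 10.
Column 5: 13 + 21 + 14 + 0 + 10 − 3 = 55, so its missing entry is 74 − 55 = 19.
Column 1: 22 + 15 + 13 + 6 + 1 + 22 = 79, so its missing entry is 74 − 79 = -5.
Row 3: 13 + 6 + 15 + 19 + 24 − 16 = 61, so its missing entry is 74 − 61 = 13.
Row 4: -5 + 14 + 5 + 14 + 15 + 12 = 55, so its missing entry is 74 − 55 = 19.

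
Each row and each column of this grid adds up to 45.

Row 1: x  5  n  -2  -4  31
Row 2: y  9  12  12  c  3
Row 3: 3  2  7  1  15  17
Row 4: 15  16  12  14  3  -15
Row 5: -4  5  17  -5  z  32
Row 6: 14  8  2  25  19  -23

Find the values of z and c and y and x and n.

z = 0, c = 12, y = -3, x = 20, n = -5

Row 5 has -4 + 5 + 17 − 5 + 32 = 45; the blank must be 45 − 45 = 0.
Column 5 has -4 + 15 + 3 + 0 + 19 = 33; the blank must be 45 − 33 = 12.
Column 3 has 12 + 7 + 12 + 17 + 2 = 50; the blank must be 45 − 50 = -5.
Row 1 has 5 − 5 − 2 − 4 + 31 = 25; the blank must be 45 − 25 = 20.
Row 2 has 9 + 12 + 12 + 12 + 3 = 48; the blank must be 45 − 48 = -3.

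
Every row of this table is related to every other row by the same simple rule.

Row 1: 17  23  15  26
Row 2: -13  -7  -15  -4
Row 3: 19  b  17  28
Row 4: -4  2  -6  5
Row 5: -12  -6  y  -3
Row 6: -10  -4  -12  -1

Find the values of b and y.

b = 25, y = -14

The difference between any two rows is the same in every column — this is an addition table with the headers hidden.
Row 3 minus row 1 is 19 − 17 = 2, so its entry in column 2 is 23 + 2 = 25.
Row 5 minus row 1 is -12 − 17 = -29, so its entry in column 3 is 15 + (-29) = -14.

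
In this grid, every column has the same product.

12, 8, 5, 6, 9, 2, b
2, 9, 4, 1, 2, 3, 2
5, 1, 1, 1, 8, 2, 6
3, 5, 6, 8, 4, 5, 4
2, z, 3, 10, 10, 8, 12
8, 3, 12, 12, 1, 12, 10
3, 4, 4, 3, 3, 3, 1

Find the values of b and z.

b = 3, z = 4

Columns 3 and 4 each multiply to 17280, so every column has product 17280.
Column 7: 2×6×4×12×10×1 = 5760, so the missing entry is 17280 ÷ 5760 = 3.
Column 2: 8×9×1×5×3×4 = 4320, so the missing entry is 17280 ÷ 4320 = 4.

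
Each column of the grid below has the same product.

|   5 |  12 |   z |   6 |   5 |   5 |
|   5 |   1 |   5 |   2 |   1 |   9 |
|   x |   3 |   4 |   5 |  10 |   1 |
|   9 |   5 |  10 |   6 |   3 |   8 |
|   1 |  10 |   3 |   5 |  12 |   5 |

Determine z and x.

z = 3, x = 8

Columns 2 and 5 each multiply to 1800, so every column has product 1800.
Column 3: 5×4×10×3 = 600, so the missing entry is 1800 ÷ 600 = 3.
Column 1: 5×5×9×1 = 225, so the missing entry is 1800 ÷ 225 = 8.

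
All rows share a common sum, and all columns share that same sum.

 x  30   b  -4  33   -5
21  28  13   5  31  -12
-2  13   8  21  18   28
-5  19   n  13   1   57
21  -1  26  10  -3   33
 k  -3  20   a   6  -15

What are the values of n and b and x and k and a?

Rows 2 and 3 both sum to 86, so that's the common total.
Column 4 has -4 + 5 + 21 + 13 + 10 = 45; the blank must be 86 − 45 = 41.
Row 6 has -3 + 20 + 41 + 6 − 15 = 49; the blank must be 86 − 49 = 37.
Column 1 has 21 − 2 − 5 + 21 + 37 = 72; the blank must be 86 − 72 = 14.
Row 1 has 14 + 30 − 4 + 33 − 5 = 68; the blank must be 86 − 68 = 18.
Row 4 has -5 + 19 + 13 + 1 + 57 = 85; the blank must be 86 − 85 = 1.

n = 1, b = 18, x = 14, k = 37, a = 41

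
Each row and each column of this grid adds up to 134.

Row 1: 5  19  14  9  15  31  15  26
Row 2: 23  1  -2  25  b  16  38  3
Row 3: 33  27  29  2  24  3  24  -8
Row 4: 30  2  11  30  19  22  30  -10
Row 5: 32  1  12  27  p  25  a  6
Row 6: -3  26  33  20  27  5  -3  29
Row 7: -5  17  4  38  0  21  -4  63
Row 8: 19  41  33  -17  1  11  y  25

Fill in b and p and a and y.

Row 8: 19 + 41 + 33 − 17 + 1 + 11 + 25 = 113, so its missing entry is 134 − 113 = 21.
Column 7: 15 + 38 + 24 + 30 − 3 − 4 + 21 = 121, so its missing entry is 134 − 121 = 13.
Row 5: 32 + 1 + 12 + 27 + 25 + 13 + 6 = 116, so its missing entry is 134 − 116 = 18.
Row 2: 23 + 1 − 2 + 25 + 16 + 38 + 3 = 104, so its missing entry is 134 − 104 = 30.

b = 30, p = 18, a = 13, y = 21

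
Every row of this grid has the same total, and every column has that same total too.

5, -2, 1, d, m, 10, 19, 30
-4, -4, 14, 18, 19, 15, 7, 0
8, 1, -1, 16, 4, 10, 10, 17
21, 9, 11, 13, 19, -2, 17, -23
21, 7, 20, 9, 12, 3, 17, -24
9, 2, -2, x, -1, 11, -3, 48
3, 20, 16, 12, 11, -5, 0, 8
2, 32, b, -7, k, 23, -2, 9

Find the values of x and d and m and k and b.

Rows 2 and 3 both sum to 65, so that's the common total.
Column 3 has 1 + 14 − 1 + 11 + 20 − 2 + 16 = 59; the blank must be 65 − 59 = 6.
Row 8 has 2 + 32 + 6 − 7 + 23 − 2 + 9 = 63; the blank must be 65 − 63 = 2.
Column 5 has 19 + 4 + 19 + 12 − 1 + 11 + 2 = 66; the blank must be 65 − 66 = -1.
Row 1 has 5 − 2 + 1 − 1 + 10 + 19 + 30 = 62; the blank must be 65 − 62 = 3.
Row 6 has 9 + 2 − 2 − 1 + 11 − 3 + 48 = 64; the blank must be 65 − 64 = 1.

x = 1, d = 3, m = -1, k = 2, b = 6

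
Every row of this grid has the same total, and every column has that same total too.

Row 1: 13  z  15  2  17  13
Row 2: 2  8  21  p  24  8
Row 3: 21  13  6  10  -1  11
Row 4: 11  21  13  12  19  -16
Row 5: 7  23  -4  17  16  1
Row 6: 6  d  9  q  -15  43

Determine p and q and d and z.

p = -3, q = 22, d = -5, z = 0

Rows 3 and 4 both sum to 60, so that's the common total.
Row 2 has 2 + 8 + 21 + 24 + 8 = 63; the blank must be 60 − 63 = -3.
Column 4 has 2 − 3 + 10 + 12 + 17 = 38; the blank must be 60 − 38 = 22.
Row 6 has 6 + 9 + 22 − 15 + 43 = 65; the blank must be 60 − 65 = -5.
Row 1 has 13 + 15 + 2 + 17 + 13 = 60; the blank must be 60 − 60 = 0.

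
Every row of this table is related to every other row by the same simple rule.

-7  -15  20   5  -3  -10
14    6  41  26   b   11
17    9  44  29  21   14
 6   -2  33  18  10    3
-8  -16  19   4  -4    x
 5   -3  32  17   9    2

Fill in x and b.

x = -11, b = 18

The difference between any two rows is the same in every column — this is an addition table with the headers hidden.
Row 5 minus row 1 is 4 − 5 = -1, so its entry in column 6 is -10 + (-1) = -11.
Row 2 minus row 1 is 26 − 5 = 21, so its entry in column 5 is -3 + 21 = 18.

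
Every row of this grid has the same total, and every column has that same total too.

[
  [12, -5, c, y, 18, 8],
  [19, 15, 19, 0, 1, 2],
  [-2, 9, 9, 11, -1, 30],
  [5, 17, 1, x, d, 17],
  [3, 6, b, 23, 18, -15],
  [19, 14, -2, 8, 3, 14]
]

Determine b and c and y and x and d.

Rows 2 and 3 both sum to 56, so that's the common total.
Column 5: 18 + 1 − 1 + 18 + 3 = 39, so its missing entry is 56 − 39 = 17.
Row 5: 3 + 6 + 23 + 18 − 15 = 35, so its missing entry is 56 − 35 = 21.
Column 3: 19 + 9 + 1 + 21 − 2 = 48, so its missing entry is 56 − 48 = 8.
Row 1: 12 − 5 + 8 + 18 + 8 = 41, so its missing entry is 56 − 41 = 15.
Row 4: 5 + 17 + 1 + 17 + 17 = 57, so its missing entry is 56 − 57 = -1.

b = 21, c = 8, y = 15, x = -1, d = 17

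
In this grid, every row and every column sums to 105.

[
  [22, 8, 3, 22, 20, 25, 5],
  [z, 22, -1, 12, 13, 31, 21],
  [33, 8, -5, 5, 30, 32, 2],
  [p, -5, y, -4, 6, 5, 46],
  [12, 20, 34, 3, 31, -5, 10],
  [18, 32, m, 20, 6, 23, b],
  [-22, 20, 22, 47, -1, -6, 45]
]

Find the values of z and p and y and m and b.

z = 7, p = 35, y = 22, m = 30, b = -24

Column 7: 5 + 21 + 2 + 46 + 10 + 45 = 129, so its missing entry is 105 − 129 = -24.
Row 2: 22 − 1 + 12 + 13 + 31 + 21 = 98, so its missing entry is 105 − 98 = 7.
Column 1: 22 + 7 + 33 + 12 + 18 − 22 = 70, so its missing entry is 105 − 70 = 35.
Row 4: 35 − 5 − 4 + 6 + 5 + 46 = 83, so its missing entry is 105 − 83 = 22.
Row 6: 18 + 32 + 20 + 6 + 23 − 24 = 75, so its missing entry is 105 − 75 = 30.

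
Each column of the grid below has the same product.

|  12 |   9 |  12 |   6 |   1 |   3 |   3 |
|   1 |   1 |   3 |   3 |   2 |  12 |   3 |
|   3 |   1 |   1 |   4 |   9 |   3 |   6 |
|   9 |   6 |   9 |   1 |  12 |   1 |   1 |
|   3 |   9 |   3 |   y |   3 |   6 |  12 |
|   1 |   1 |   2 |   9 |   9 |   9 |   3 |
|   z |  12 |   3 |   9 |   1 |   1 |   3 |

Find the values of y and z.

y = 1, z = 6

Columns 3 and 5 each multiply to 5832, so every column has product 5832.
Column 4: 6×3×4×1×9×9 = 5832, so the missing entry is 5832 ÷ 5832 = 1.
Column 1: 12×1×3×9×3×1 = 972, so the missing entry is 5832 ÷ 972 = 6.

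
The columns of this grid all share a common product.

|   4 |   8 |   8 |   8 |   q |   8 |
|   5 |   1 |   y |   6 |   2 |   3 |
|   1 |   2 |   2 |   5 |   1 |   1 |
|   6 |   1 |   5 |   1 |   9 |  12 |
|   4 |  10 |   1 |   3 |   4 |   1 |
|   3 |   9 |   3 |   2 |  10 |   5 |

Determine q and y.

q = 2, y = 6

Columns 4 and 6 each multiply to 1440, so every column has product 1440.
Column 5: 2×1×9×4×10 = 720, so the missing entry is 1440 ÷ 720 = 2.
Column 3: 8×2×5×1×3 = 240, so the missing entry is 1440 ÷ 240 = 6.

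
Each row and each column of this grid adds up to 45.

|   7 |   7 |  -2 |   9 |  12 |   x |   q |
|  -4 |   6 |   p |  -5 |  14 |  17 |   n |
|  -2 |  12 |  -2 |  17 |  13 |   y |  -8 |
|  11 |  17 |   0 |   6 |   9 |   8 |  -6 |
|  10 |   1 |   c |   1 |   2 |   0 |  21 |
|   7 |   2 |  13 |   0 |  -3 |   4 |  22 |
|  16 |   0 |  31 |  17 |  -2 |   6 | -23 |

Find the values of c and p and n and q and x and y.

Row 5: 10 + 1 + 1 + 2 + 0 + 21 = 35, so its missing entry is 45 − 35 = 10.
Column 3: -2 − 2 + 0 + 10 + 13 + 31 = 50, so its missing entry is 45 − 50 = -5.
Row 2: -4 + 6 − 5 − 5 + 14 + 17 = 23, so its missing entry is 45 − 23 = 22.
Column 7: 22 − 8 − 6 + 21 + 22 − 23 = 28, so its missing entry is 45 − 28 = 17.
Row 1: 7 + 7 − 2 + 9 + 12 + 17 = 50, so its missing entry is 45 − 50 = -5.
Row 3: -2 + 12 − 2 + 17 + 13 − 8 = 30, so its missing entry is 45 − 30 = 15.

c = 10, p = -5, n = 22, q = 17, x = -5, y = 15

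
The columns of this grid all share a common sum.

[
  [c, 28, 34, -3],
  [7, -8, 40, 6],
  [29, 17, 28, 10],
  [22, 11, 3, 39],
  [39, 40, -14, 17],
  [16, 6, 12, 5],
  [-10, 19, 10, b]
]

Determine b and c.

b = 39, c = 10

Columns 2 and 3 both add up to 113, so every column sums to 113.
Column 4: -3 + 6 + 10 + 39 + 17 + 5 = 74, so the missing entry is 113 − 74 = 39.
Column 1: 7 + 29 + 22 + 39 + 16 − 10 = 103, so the missing entry is 113 − 103 = 10.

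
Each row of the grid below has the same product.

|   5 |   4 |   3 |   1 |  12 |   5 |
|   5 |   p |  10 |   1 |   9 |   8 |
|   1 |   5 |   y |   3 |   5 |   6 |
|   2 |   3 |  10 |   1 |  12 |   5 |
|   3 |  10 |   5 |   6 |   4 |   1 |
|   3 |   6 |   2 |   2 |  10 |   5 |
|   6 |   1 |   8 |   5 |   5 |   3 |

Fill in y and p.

Rows 4 and 6 each multiply to 3600, so every row has product 3600.
Row 3: 1×5×3×5×6 = 450, so the missing entry is 3600 ÷ 450 = 8.
Row 2: 5×10×1×9×8 = 3600, so the missing entry is 3600 ÷ 3600 = 1.

y = 8, p = 1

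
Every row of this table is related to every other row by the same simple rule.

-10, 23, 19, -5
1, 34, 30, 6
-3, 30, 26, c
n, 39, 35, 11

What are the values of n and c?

n = 6, c = 2

The difference between any two rows is the same in every column — this is an addition table with the headers hidden.
Row 4 minus row 1 is 39 − 23 = 16, so its entry in column 1 is -10 + 16 = 6.
Row 3 minus row 1 is 30 − 23 = 7, so its entry in column 4 is -5 + 7 = 2.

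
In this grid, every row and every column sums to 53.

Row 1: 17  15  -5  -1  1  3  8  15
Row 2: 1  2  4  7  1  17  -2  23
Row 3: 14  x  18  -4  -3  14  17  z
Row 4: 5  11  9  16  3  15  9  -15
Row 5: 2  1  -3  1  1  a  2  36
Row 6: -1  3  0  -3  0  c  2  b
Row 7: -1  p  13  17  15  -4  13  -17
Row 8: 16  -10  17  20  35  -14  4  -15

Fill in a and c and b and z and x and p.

Row 7 has -1 + 13 + 17 + 15 − 4 + 13 − 17 = 36; the blank must be 53 − 36 = 17.
Column 2 has 15 + 2 + 11 + 1 + 3 + 17 − 10 = 39; the blank must be 53 − 39 = 14.
Row 3 has 14 + 14 + 18 − 4 − 3 + 14 + 17 = 70; the blank must be 53 − 70 = -17.
Column 8 has 15 + 23 − 17 − 15 + 36 − 17 − 15 = 10; the blank must be 53 − 10 = 43.
Row 6 has -1 + 3 + 0 − 3 + 0 + 2 + 43 = 44; the blank must be 53 − 44 = 9.
Row 5 has 2 + 1 − 3 + 1 + 1 + 2 + 36 = 40; the blank must be 53 − 40 = 13.

a = 13, c = 9, b = 43, z = -17, x = 14, p = 17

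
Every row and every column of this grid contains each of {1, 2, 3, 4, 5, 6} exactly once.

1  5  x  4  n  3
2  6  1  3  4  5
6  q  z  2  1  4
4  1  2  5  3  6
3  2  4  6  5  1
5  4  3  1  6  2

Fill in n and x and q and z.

n = 2, x = 6, q = 3, z = 5

For row 1, column 5: column 5 already has {1, 3, 4, 5, 6}; that leaves 2.
Cell (1,3): row 1 already has {1, 2, 3, 4, 5} → 6.
For row 3, column 2: column 2 already has {1, 2, 4, 5, 6}; that leaves 3.
Cell (3,3): row 3 already has {1, 2, 3, 4, 6} → 5.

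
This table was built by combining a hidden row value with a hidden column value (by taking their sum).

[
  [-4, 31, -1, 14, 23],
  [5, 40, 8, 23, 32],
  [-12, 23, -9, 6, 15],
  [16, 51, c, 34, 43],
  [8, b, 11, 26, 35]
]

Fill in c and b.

The difference between any two rows is the same in every column — this is an addition table with the headers hidden.
Row 4 minus row 1 is 16 − (-4) = 20, so its entry in column 3 is -1 + 20 = 19.
Row 5 minus row 1 is 8 − (-4) = 12, so its entry in column 2 is 31 + 12 = 43.

c = 19, b = 43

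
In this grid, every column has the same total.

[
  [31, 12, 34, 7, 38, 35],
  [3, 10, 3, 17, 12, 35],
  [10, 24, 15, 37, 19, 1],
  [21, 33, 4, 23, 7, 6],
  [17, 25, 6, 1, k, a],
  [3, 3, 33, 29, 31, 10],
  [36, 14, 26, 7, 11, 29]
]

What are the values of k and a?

Columns 1 and 2 both add up to 121, so every column sums to 121.
Column 5: 38 + 12 + 19 + 7 + 31 + 11 = 118, so the missing entry is 121 − 118 = 3.
Column 6: 35 + 35 + 1 + 6 + 10 + 29 = 116, so the missing entry is 121 − 116 = 5.

k = 3, a = 5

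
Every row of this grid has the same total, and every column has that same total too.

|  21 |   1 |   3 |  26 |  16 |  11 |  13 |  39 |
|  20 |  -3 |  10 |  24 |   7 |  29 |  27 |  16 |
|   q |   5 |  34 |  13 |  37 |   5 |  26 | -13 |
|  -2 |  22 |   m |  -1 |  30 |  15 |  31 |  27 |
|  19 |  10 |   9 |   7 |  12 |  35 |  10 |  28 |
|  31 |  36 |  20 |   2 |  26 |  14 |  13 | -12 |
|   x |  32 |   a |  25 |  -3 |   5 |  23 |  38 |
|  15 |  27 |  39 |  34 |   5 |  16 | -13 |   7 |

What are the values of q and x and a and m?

Rows 1 and 2 both sum to 130, so that's the common total.
Row 3: 5 + 34 + 13 + 37 + 5 + 26 − 13 = 107, so its missing entry is 130 − 107 = 23.
Row 4: -2 + 22 − 1 + 30 + 15 + 31 + 27 = 122, so its missing entry is 130 − 122 = 8.
Column 3: 3 + 10 + 34 + 8 + 9 + 20 + 39 = 123, so its missing entry is 130 − 123 = 7.
Row 7: 32 + 7 + 25 − 3 + 5 + 23 + 38 = 127, so its missing entry is 130 − 127 = 3.

q = 23, x = 3, a = 7, m = 8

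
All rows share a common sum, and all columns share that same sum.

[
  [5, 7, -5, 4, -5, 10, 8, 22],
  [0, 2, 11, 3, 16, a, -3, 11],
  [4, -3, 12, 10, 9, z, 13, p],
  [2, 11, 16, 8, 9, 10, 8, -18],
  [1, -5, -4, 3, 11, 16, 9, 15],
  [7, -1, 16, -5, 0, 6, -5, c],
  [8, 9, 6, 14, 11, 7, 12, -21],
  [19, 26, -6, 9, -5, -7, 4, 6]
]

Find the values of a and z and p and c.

a = 6, z = -2, p = 3, c = 28

Rows 1 and 4 both sum to 46, so that's the common total.
Row 6 has 7 − 1 + 16 − 5 + 0 + 6 − 5 = 18; the blank must be 46 − 18 = 28.
Column 8 has 22 + 11 − 18 + 15 + 28 − 21 + 6 = 43; the blank must be 46 − 43 = 3.
Row 3 has 4 − 3 + 12 + 10 + 9 + 13 + 3 = 48; the blank must be 46 − 48 = -2.
Row 2 has 0 + 2 + 11 + 3 + 16 − 3 + 11 = 40; the blank must be 46 − 40 = 6.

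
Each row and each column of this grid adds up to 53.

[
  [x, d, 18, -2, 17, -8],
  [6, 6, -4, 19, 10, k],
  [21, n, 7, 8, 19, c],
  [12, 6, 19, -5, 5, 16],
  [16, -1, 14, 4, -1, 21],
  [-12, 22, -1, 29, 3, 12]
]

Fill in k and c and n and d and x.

k = 16, c = -4, n = 2, d = 18, x = 10

The known cells in column 1 total 43, leaving 53 − 43 = 10 for the blank.
The known cells in row 1 total 35, leaving 53 − 35 = 18 for the blank.
The known cells in column 2 total 51, leaving 53 − 51 = 2 for the blank.
The known cells in row 2 total 37, leaving 53 − 37 = 16 for the blank.
The known cells in row 3 total 57, leaving 53 − 57 = -4 for the blank.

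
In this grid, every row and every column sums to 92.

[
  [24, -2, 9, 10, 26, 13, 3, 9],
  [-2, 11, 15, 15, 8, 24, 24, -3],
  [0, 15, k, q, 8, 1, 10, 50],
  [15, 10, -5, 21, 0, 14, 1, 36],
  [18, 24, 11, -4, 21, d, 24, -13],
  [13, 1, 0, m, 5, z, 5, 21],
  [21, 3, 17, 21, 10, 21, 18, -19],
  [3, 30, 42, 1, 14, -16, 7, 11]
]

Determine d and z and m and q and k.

Row 5: 18 + 24 + 11 − 4 + 21 + 24 − 13 = 81, so its missing entry is 92 − 81 = 11.
Column 6: 13 + 24 + 1 + 14 + 11 + 21 − 16 = 68, so its missing entry is 92 − 68 = 24.
Column 3: 9 + 15 − 5 + 11 + 0 + 17 + 42 = 89, so its missing entry is 92 − 89 = 3.
Row 3: 0 + 15 + 3 + 8 + 1 + 10 + 50 = 87, so its missing entry is 92 − 87 = 5.
Row 6: 13 + 1 + 0 + 5 + 24 + 5 + 21 = 69, so its missing entry is 92 − 69 = 23.

d = 11, z = 24, m = 23, q = 5, k = 3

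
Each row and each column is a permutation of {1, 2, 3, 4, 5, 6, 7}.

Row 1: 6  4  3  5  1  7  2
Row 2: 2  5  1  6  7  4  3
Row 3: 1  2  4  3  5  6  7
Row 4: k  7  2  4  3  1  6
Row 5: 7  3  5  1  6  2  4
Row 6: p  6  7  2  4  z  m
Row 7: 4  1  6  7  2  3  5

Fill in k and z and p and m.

k = 5, z = 5, p = 3, m = 1

At (row 6, col 6): column 6 already has {1, 2, 3, 4, 6, 7}, so the value is 5.
Cell (6,7): column 7 already has {2, 3, 4, 5, 6, 7} → 1.
At (row 6, col 1): row 6 already has {1, 2, 4, 5, 6, 7}, so the value is 3.
Cell (4,1): row 4 already has {1, 2, 3, 4, 6, 7} → 5.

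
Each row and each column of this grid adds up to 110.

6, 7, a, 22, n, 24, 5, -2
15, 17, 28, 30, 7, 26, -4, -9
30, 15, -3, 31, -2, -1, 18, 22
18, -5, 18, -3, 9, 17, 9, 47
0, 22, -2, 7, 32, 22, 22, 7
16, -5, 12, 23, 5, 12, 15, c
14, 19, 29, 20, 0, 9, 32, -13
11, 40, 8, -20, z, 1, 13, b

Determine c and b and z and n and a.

Row 6: 16 − 5 + 12 + 23 + 5 + 12 + 15 = 78, so its missing entry is 110 − 78 = 32.
Column 8: -2 − 9 + 22 + 47 + 7 + 32 − 13 = 84, so its missing entry is 110 − 84 = 26.
Row 8: 11 + 40 + 8 − 20 + 1 + 13 + 26 = 79, so its missing entry is 110 − 79 = 31.
Column 5: 7 − 2 + 9 + 32 + 5 + 0 + 31 = 82, so its missing entry is 110 − 82 = 28.
Row 1: 6 + 7 + 22 + 28 + 24 + 5 − 2 = 90, so its missing entry is 110 − 90 = 20.

c = 32, b = 26, z = 31, n = 28, a = 20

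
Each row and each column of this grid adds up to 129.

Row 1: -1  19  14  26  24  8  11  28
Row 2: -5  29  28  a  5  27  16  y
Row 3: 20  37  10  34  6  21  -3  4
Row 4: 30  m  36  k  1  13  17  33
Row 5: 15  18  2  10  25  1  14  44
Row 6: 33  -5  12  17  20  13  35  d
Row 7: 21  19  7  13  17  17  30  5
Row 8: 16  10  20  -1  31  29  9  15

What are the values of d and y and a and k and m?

d = 4, y = -4, a = 33, k = -3, m = 2

Column 2 has 19 + 29 + 37 + 18 − 5 + 19 + 10 = 127; the blank must be 129 − 127 = 2.
Row 6 has 33 − 5 + 12 + 17 + 20 + 13 + 35 = 125; the blank must be 129 − 125 = 4.
Column 8 has 28 + 4 + 33 + 44 + 4 + 5 + 15 = 133; the blank must be 129 − 133 = -4.
Row 4 has 30 + 2 + 36 + 1 + 13 + 17 + 33 = 132; the blank must be 129 − 132 = -3.
Row 2 has -5 + 29 + 28 + 5 + 27 + 16 − 4 = 96; the blank must be 129 − 96 = 33.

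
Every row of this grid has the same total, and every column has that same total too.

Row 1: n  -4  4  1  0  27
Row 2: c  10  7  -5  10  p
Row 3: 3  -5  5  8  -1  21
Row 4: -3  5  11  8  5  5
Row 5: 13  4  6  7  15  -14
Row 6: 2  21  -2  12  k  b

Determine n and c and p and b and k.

Rows 3 and 4 both sum to 31, so that's the common total.
The known cells in row 1 total 28, leaving 31 − 28 = 3 for the blank.
The known cells in column 5 total 29, leaving 31 − 29 = 2 for the blank.
The known cells in row 6 total 35, leaving 31 − 35 = -4 for the blank.
The known cells in column 6 total 35, leaving 31 − 35 = -4 for the blank.
The known cells in row 2 total 18, leaving 31 − 18 = 13 for the blank.

n = 3, c = 13, p = -4, b = -4, k = 2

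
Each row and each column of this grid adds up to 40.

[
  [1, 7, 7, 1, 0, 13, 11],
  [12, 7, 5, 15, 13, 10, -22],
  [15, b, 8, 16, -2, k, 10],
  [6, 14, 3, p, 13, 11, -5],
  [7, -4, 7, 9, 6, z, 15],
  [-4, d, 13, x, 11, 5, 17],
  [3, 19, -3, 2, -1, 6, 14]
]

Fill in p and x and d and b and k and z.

p = -2, x = -1, d = -1, b = -2, k = -5, z = 0

The known cells in row 5 total 40, leaving 40 − 40 = 0 for the blank.
The known cells in row 4 total 42, leaving 40 − 42 = -2 for the blank.
The known cells in column 4 total 41, leaving 40 − 41 = -1 for the blank.
The known cells in row 6 total 41, leaving 40 − 41 = -1 for the blank.
The known cells in column 2 total 42, leaving 40 − 42 = -2 for the blank.
The known cells in row 3 total 45, leaving 40 − 45 = -5 for the blank.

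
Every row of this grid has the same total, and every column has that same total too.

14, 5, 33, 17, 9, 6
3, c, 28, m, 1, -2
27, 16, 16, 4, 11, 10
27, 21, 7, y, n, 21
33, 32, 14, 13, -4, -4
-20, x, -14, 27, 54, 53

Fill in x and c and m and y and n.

Rows 1 and 3 both sum to 84, so that's the common total.
The known cells in column 5 total 71, leaving 84 − 71 = 13 for the blank.
The known cells in row 6 total 100, leaving 84 − 100 = -16 for the blank.
The known cells in column 2 total 58, leaving 84 − 58 = 26 for the blank.
The known cells in row 4 total 89, leaving 84 − 89 = -5 for the blank.
The known cells in row 2 total 56, leaving 84 − 56 = 28 for the blank.

x = -16, c = 26, m = 28, y = -5, n = 13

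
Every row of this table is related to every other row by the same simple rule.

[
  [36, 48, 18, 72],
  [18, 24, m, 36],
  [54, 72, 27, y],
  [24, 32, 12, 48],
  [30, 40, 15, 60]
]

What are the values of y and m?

y = 108, m = 9

Each row is a constant multiple of every other row — this is a multiplication table with the headers hidden.
Row 3 is 72/48 = 3/2 times row 1, so its entry in column 4 is 72 × 3/2 = 108.
Row 2 is 24/48 = 1/2 times row 1, so its entry in column 3 is 18 × 1/2 = 9.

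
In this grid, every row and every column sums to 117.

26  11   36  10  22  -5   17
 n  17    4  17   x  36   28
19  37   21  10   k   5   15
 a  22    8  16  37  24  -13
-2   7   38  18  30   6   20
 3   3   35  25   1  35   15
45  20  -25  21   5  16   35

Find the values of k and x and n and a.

Row 3: 19 + 37 + 21 + 10 + 5 + 15 = 107, so its missing entry is 117 − 107 = 10.
Column 5: 22 + 10 + 37 + 30 + 1 + 5 = 105, so its missing entry is 117 − 105 = 12.
Row 2: 17 + 4 + 17 + 12 + 36 + 28 = 114, so its missing entry is 117 − 114 = 3.
Row 4: 22 + 8 + 16 + 37 + 24 − 13 = 94, so its missing entry is 117 − 94 = 23.

k = 10, x = 12, n = 3, a = 23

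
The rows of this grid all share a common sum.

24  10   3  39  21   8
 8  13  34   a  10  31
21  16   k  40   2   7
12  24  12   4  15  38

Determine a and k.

a = 9, k = 19

Row 1 sums to 105 and so does row 4; that's the common total.
In row 2 the known cells total 96, leaving 105 − 96 = 9.
In row 3 the known cells total 86, leaving 105 − 86 = 19.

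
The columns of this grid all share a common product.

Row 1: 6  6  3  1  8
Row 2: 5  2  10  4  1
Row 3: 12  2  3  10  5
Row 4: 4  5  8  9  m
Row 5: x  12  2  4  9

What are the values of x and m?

x = 1, m = 4

Columns 2 and 4 each multiply to 1440, so every column has product 1440.
Column 1: 6×5×12×4 = 1440, so the missing entry is 1440 ÷ 1440 = 1.
Column 5: 8×1×5×9 = 360, so the missing entry is 1440 ÷ 360 = 4.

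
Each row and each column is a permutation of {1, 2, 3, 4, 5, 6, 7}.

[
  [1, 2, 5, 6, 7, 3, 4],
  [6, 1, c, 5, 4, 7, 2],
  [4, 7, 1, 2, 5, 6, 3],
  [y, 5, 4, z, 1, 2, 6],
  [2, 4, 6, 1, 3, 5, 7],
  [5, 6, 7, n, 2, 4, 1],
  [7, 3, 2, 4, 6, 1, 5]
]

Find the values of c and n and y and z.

For row 6, column 4: row 6 already has {1, 2, 4, 5, 6, 7}; that leaves 3.
At (row 2, col 3): row 2 already has {1, 2, 4, 5, 6, 7}, so the value is 3.
For row 4, column 4: column 4 already has {1, 2, 3, 4, 5, 6}; that leaves 7.
Cell (4,1): row 4 already has {1, 2, 4, 5, 6, 7} → 3.

c = 3, n = 3, y = 3, z = 7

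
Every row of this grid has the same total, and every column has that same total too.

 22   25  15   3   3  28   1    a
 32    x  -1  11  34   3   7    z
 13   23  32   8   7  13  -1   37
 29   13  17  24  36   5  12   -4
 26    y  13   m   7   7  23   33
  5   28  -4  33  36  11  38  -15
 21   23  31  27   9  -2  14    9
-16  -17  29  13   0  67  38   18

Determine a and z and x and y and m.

a = 35, z = 19, x = 27, y = 10, m = 13

Rows 3 and 4 both sum to 132, so that's the common total.
Row 1 has 22 + 25 + 15 + 3 + 3 + 28 + 1 = 97; the blank must be 132 − 97 = 35.
Column 4 has 3 + 11 + 8 + 24 + 33 + 27 + 13 = 119; the blank must be 132 − 119 = 13.
Column 8 has 35 + 37 − 4 + 33 − 15 + 9 + 18 = 113; the blank must be 132 − 113 = 19.
Row 2 has 32 − 1 + 11 + 34 + 3 + 7 + 19 = 105; the blank must be 132 − 105 = 27.
Row 5 has 26 + 13 + 13 + 7 + 7 + 23 + 33 = 122; the blank must be 132 − 122 = 10.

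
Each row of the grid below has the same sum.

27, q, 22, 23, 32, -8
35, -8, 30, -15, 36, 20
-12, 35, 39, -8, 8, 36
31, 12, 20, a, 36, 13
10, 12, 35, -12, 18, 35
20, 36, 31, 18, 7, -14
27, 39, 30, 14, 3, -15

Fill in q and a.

q = 2, a = -14

Rows 3 and 5 both add up to 98, so every row sums to 98.
Row 1: 27 + 22 + 23 + 32 − 8 = 96, so the missing entry is 98 − 96 = 2.
Row 4: 31 + 12 + 20 + 36 + 13 = 112, so the missing entry is 98 − 112 = -14.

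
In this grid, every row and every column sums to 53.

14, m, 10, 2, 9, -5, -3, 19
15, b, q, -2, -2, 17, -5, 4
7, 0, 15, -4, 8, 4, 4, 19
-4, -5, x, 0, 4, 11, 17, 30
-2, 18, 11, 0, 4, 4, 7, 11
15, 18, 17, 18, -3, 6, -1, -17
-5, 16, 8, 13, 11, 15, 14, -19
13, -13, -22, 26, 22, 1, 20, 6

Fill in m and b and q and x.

The known cells in row 1 total 46, leaving 53 − 46 = 7 for the blank.
The known cells in column 2 total 41, leaving 53 − 41 = 12 for the blank.
The known cells in row 2 total 39, leaving 53 − 39 = 14 for the blank.
The known cells in row 4 total 53, leaving 53 − 53 = 0 for the blank.

m = 7, b = 12, q = 14, x = 0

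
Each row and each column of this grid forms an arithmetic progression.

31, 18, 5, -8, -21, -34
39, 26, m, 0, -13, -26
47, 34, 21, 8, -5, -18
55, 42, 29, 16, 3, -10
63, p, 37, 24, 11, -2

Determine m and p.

m = 13, p = 50

Along each row the entries change by -13 per step; down each column they change by 8.
Row 2: from 39 at column 1, stepping by -13 to column 3 gives 13.
Row 5: from 63 at column 1, stepping by -13 to column 2 gives 50.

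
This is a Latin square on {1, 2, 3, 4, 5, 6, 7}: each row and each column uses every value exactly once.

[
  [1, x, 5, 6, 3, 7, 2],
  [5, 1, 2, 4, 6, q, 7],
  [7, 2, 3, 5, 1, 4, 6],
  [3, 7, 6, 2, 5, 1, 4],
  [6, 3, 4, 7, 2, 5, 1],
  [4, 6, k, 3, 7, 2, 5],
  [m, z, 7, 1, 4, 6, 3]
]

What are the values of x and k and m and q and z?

x = 4, k = 1, m = 2, q = 3, z = 5

At (row 1, col 2): row 1 already has {1, 2, 3, 5, 6, 7}, so the value is 4.
At (row 2, col 6): row 2 already has {1, 2, 4, 5, 6, 7}, so the value is 3.
For row 7, column 2: column 2 already has {1, 2, 3, 4, 6, 7}; that leaves 5.
For row 7, column 1: row 7 already has {1, 3, 4, 5, 6, 7}; that leaves 2.
Cell (6,3): row 6 already has {2, 3, 4, 5, 6, 7} → 1.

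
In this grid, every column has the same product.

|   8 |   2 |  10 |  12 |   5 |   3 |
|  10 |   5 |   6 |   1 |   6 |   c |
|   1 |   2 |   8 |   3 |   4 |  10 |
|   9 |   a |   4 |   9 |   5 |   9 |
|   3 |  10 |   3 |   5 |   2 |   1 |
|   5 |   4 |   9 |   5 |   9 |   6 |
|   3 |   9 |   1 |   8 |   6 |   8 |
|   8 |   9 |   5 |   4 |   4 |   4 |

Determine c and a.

Columns 1 and 4 each multiply to 259200, so every column has product 259200.
Column 6: 3×10×9×1×6×8×4 = 51840, so the missing entry is 259200 ÷ 51840 = 5.
Column 2: 2×5×2×10×4×9×9 = 64800, so the missing entry is 259200 ÷ 64800 = 4.

c = 5, a = 4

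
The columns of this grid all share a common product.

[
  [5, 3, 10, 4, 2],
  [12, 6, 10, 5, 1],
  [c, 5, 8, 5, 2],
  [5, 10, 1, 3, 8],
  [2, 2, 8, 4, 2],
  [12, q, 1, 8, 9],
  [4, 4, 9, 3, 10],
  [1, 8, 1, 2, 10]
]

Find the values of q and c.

q = 1, c = 2

Columns 3 and 5 each multiply to 57600, so every column has product 57600.
Column 2: 3×6×5×10×2×4×8 = 57600, so the missing entry is 57600 ÷ 57600 = 1.
Column 1: 5×12×5×2×12×4×1 = 28800, so the missing entry is 57600 ÷ 28800 = 2.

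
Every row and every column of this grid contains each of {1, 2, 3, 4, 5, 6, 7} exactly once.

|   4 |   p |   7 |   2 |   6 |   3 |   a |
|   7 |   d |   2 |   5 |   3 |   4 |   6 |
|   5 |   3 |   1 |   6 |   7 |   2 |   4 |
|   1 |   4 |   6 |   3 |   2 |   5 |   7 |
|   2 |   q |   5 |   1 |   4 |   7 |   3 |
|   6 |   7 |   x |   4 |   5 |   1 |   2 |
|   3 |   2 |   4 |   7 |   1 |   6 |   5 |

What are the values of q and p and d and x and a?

At (row 2, col 2): row 2 already has {2, 3, 4, 5, 6, 7}, so the value is 1.
For row 1, column 7: column 7 already has {2, 3, 4, 5, 6, 7}; that leaves 1.
At (row 1, col 2): row 1 already has {1, 2, 3, 4, 6, 7}, so the value is 5.
At (row 5, col 2): row 5 already has {1, 2, 3, 4, 5, 7}, so the value is 6.
Cell (6,3): row 6 already has {1, 2, 4, 5, 6, 7} → 3.

q = 6, p = 5, d = 1, x = 3, a = 1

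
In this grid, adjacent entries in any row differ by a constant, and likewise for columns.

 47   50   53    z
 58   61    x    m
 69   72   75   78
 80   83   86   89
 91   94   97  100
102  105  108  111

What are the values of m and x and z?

Along each row the entries change by 3 per step; down each column they change by 11.
Row 2: from 58 at column 1, stepping by 3 to column 4 gives 67.
Row 2: from 58 at column 1, stepping by 3 to column 3 gives 64.
Row 1: from 47 at column 1, stepping by 3 to column 4 gives 56.

m = 67, x = 64, z = 56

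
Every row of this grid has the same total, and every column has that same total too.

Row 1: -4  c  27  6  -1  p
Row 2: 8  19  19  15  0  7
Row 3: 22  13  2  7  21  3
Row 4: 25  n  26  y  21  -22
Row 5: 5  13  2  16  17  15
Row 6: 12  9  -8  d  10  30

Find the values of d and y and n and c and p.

Rows 2 and 3 both sum to 68, so that's the common total.
The known cells in column 6 total 33, leaving 68 − 33 = 35 for the blank.
The known cells in row 1 total 63, leaving 68 − 63 = 5 for the blank.
The known cells in column 2 total 59, leaving 68 − 59 = 9 for the blank.
The known cells in row 4 total 59, leaving 68 − 59 = 9 for the blank.
The known cells in row 6 total 53, leaving 68 − 53 = 15 for the blank.

d = 15, y = 9, n = 9, c = 5, p = 35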